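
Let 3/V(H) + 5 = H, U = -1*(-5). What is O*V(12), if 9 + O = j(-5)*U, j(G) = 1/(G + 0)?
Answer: -30/7 ≈ -4.2857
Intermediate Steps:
U = 5
j(G) = 1/G
O = -10 (O = -9 + 5/(-5) = -9 - ⅕*5 = -9 - 1 = -10)
V(H) = 3/(-5 + H)
O*V(12) = -30/(-5 + 12) = -30/7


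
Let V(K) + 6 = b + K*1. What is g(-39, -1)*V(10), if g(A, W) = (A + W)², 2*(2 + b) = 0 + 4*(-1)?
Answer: 0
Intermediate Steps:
b = -4 (b = -2 + (0 + 4*(-1))/2 = -2 + (0 - 4)/2 = -2 + (½)*(-4) = -2 - 2 = -4)
V(K) = -10 + K (V(K) = -6 + (-4 + K*1) = -6 + (-4 + K) = -10 + K)
g(-39, -1)*V(10) = (-39 - 1)²*(-10 + 10) = (-40)²*0 = 1600*0 = 0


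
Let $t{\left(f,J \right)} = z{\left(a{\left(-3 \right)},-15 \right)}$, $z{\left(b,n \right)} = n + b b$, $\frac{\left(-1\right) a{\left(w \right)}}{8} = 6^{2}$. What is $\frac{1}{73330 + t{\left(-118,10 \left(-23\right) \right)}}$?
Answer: $\frac{1}{156259} \approx 6.3996 \cdot 10^{-6}$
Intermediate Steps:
$a{\left(w \right)} = -288$ ($a{\left(w \right)} = - 8 \cdot 6^{2} = \left(-8\right) 36 = -288$)
$z{\left(b,n \right)} = n + b^{2}$
$t{\left(f,J \right)} = 82929$ ($t{\left(f,J \right)} = -15 + \left(-288\right)^{2} = -15 + 82944 = 82929$)
$\frac{1}{73330 + t{\left(-118,10 \left(-23\right) \right)}} = \frac{1}{73330 + 82929} = \frac{1}{156259}$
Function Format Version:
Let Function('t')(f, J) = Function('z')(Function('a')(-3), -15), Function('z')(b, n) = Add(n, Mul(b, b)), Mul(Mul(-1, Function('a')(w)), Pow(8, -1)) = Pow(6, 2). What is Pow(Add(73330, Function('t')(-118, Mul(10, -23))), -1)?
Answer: Rational(1, 156259) ≈ 6.3996e-6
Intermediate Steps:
Function('a')(w) = -288 (Function('a')(w) = Mul(-8, Pow(6, 2)) = Mul(-8, 36) = -288)
Function('z')(b, n) = Add(n, Pow(b, 2))
Function('t')(f, J) = 82929 (Function('t')(f, J) = Add(-15, Pow(-288, 2)) = Add(-15, 82944) = 82929)
Pow(Add(73330, Function('t')(-118, Mul(10, -23))), -1) = Pow(Add(73330, 82929), -1) = Pow(156259, -1) = Rational(1, 156259)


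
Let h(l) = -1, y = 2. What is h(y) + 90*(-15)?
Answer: -1351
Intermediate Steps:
h(y) + 90*(-15) = -1 + 90*(-15) = -1 - 1350 = -1351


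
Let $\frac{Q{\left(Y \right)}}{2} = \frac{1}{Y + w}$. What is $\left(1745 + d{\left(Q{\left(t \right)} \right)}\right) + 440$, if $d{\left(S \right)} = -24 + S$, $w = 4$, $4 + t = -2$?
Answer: $2160$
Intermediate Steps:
$t = -6$ ($t = -4 - 2 = -6$)
$Q{\left(Y \right)} = \frac{2}{4 + Y}$ ($Q{\left(Y \right)} = \frac{2}{Y + 4} = \frac{2}{4 + Y}$)
$\left(1745 + d{\left(Q{\left(t \right)} \right)}\right) + 440 = \left(1745 - \left(24 - \frac{2}{4 - 6}\right)\right) + 440 = \left(1745 - \left(24 - \frac{2}{-2}\right)\right) + 440 = \left(1745 + \left(-24 + 2 \left(- \frac{1}{2}\right)\right)\right) + 440 = \left(1745 - 25\right) + 440 = 1720 + 440 = 2160$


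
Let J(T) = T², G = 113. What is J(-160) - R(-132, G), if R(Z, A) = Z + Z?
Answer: 25864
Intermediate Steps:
R(Z, A) = 2*Z
J(-160) - R(-132, G) = (-160)² - 2*(-132) = 25600 - 1*(-264) = 25600 + 264 = 25864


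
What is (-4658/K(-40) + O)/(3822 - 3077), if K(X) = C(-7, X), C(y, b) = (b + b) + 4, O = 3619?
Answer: 139851/28310 ≈ 4.9400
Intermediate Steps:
C(y, b) = 4 + 2*b (C(y, b) = 2*b + 4 = 4 + 2*b)
K(X) = 4 + 2*X
(-4658/K(-40) + O)/(3822 - 3077) = (-4658/(4 + 2*(-40)) + 3619)/(3822 - 3077) = (-4658/(4 - 80) + 3619)/745 = (-4658/(-76) + 3619)*(1/745) = (-4658*(-1/76) + 3619)*(1/745) = (2329/38 + 3619)*(1/745) = (139851/38)*(1/745) = 139851/28310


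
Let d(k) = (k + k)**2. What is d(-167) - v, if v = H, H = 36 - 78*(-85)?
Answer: 104890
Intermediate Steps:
H = 6666 (H = 36 + 6630 = 6666)
v = 6666
d(k) = 4*k**2 (d(k) = (2*k)**2 = 4*k**2)
d(-167) - v = 4*(-167)**2 - 1*6666 = 4*27889 - 6666 = 111556 - 6666 = 104890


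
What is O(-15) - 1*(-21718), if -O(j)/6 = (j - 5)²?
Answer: 19318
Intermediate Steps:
O(j) = -6*(-5 + j)² (O(j) = -6*(j - 5)² = -6*(-5 + j)²)
O(-15) - 1*(-21718) = -6*(-5 - 15)² - 1*(-21718) = -6*(-20)² + 21718 = -6*400 + 21718 = -2400 + 21718 = 19318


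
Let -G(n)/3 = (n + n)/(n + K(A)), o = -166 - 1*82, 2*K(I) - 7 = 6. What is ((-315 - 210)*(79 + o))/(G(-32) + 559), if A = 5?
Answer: 20111/125 ≈ 160.89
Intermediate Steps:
K(I) = 13/2 (K(I) = 7/2 + (1/2)*6 = 7/2 + 3 = 13/2)
o = -248 (o = -166 - 82 = -248)
G(n) = -6*n/(13/2 + n) (G(n) = -3*(n + n)/(n + 13/2) = -3*2*n/(13/2 + n) = -6*n/(13/2 + n))
((-315 - 210)*(79 + o))/(G(-32) + 559) = ((-315 - 210)*(79 - 248))/(-12*(-32)/(13 + 2*(-32)) + 559) = (-525*(-169))/(-12*(-32)/(13 - 64) + 559) = 88725/(-12*(-32)/(-51) + 559) = 88725/(-12*(-32)*(-1/51) + 559) = 88725/(-128/17 + 559) = 88725/(9375/17) = 88725*(17/9375) = 20111/125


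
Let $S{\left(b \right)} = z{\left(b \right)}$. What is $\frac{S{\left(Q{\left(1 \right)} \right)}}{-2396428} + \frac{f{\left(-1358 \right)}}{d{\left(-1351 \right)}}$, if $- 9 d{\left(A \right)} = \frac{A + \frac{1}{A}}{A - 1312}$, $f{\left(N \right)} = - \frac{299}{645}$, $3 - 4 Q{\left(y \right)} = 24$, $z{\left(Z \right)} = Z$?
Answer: $\frac{15467262463873731}{1880805026736080} \approx 8.2237$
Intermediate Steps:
$Q{\left(y \right)} = - \frac{21}{4}$ ($Q{\left(y \right)} = \frac{3}{4} - 6 = - \frac{21}{4}$)
$f{\left(N \right)} = - \frac{299}{645}$ ($f{\left(N \right)} = \left(-299\right) \frac{1}{645} = - \frac{299}{645}$)
$S{\left(b \right)} = b$
$d{\left(A \right)} = - \frac{A + \frac{1}{A}}{9 \left(-1312 + A\right)}$ ($d{\left(A \right)} = - \frac{\left(A + \frac{1}{A}\right) \frac{1}{A - 1312}}{9} = - \frac{\left(A + \frac{1}{A}\right) \frac{1}{-1312 + A}}{9} = - \frac{\frac{1}{-1312 + A} \left(A + \frac{1}{A}\right)}{9} = - \frac{A + \frac{1}{A}}{9 \left(-1312 + A\right)}$)
$\frac{S{\left(Q{\left(1 \right)} \right)}}{-2396428} + \frac{f{\left(-1358 \right)}}{d{\left(-1351 \right)}} = - \frac{21}{4 \left(-2396428\right)} - \frac{299}{645 \frac{-1 - \left(-1351\right)^{2}}{9 \left(-1351\right) \left(-1312 - 1351\right)}} = \left(- \frac{21}{4}\right) \left(- \frac{1}{2396428}\right) - \frac{299}{645 \cdot \frac{1}{9} \left(- \frac{1}{1351}\right) \frac{1}{-2663} \left(-1 - 1825201\right)} = \frac{21}{9585712} - \frac{299}{645 \cdot \frac{1}{9} \left(- \frac{1}{1351}\right) \left(- \frac{1}{2663}\right) \left(-1 - 1825201\right)} = \frac{21}{9585712} - \frac{299}{645 \cdot \frac{1}{9} \left(- \frac{1}{1351}\right) \left(- \frac{1}{2663}\right) \left(-1825202\right)} = \frac{21}{9585712} - \frac{299}{645 \left(- \frac{1825202}{32379417}\right)} = \frac{21}{9585712} - - \frac{3227148561}{392418430} = \frac{21}{9585712} + \frac{3227148561}{392418430} = \frac{15467262463873731}{1880805026736080}$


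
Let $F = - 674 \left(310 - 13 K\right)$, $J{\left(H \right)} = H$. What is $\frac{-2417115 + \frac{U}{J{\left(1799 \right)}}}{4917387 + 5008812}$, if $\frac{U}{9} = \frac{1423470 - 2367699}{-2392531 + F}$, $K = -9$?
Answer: $- \frac{1295012833730456}{5318139643556481} \approx -0.24351$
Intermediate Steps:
$F = -287798$ ($F = - 674 \left(310 - -117\right) = - 674 \left(310 + 117\right) = \left(-674\right) 427 = -287798$)
$U = \frac{2832687}{893443}$ ($U = 9 \frac{1423470 - 2367699}{-2392531 - 287798} = 9 \left(- \frac{944229}{-2680329}\right) = 9 \left(\left(-944229\right) \left(- \frac{1}{2680329}\right)\right) = 9 \cdot \frac{314743}{893443} = \frac{2832687}{893443} \approx 3.1705$)
$\frac{-2417115 + \frac{U}{J{\left(1799 \right)}}}{4917387 + 5008812} = \frac{-2417115 + \frac{2832687}{893443 \cdot 1799}}{4917387 + 5008812} = \frac{-2417115 + \frac{2832687}{893443} \cdot \frac{1}{1799}}{9926199} = \left(-2417115 + \frac{2832687}{1607303957}\right) \frac{1}{9926199} = \left(- \frac{3885038501191368}{1607303957}\right) \frac{1}{9926199} = - \frac{1295012833730456}{5318139643556481}$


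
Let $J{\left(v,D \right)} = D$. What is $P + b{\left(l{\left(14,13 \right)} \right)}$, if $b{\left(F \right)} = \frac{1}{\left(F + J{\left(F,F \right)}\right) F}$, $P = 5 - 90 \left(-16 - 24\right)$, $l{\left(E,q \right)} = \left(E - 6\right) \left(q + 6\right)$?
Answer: $\frac{166579841}{46208} \approx 3605.0$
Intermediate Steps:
$l{\left(E,q \right)} = \left(-6 + E\right) \left(6 + q\right)$
$P = 3605$ ($P = 5 - 90 \left(-16 - 24\right) = 5 - -3600 = 5 + 3600 = 3605$)
$b{\left(F \right)} = \frac{1}{2 F^{2}}$ ($b{\left(F \right)} = \frac{1}{\left(F + F\right) F} = \frac{1}{2 F F} = \frac{\frac{1}{2} \frac{1}{F}}{F} = \frac{1}{2 F^{2}}$)
$P + b{\left(l{\left(14,13 \right)} \right)} = 3605 + \frac{1}{2 \left(-36 - 78 + 6 \cdot 14 + 14 \cdot 13\right)^{2}} = 3605 + \frac{1}{2 \left(-36 - 78 + 84 + 182\right)^{2}} = 3605 + \frac{1}{2 \cdot 23104} = 3605 + \frac{1}{2} \cdot \frac{1}{23104} = 3605 + \frac{1}{46208} = \frac{166579841}{46208}$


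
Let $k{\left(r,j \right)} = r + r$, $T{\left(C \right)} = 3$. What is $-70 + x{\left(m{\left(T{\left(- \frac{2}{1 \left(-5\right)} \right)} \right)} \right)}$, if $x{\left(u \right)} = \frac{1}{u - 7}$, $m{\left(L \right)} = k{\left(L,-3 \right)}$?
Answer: $-71$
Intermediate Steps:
$k{\left(r,j \right)} = 2 r$
$m{\left(L \right)} = 2 L$
$x{\left(u \right)} = \frac{1}{-7 + u}$
$-70 + x{\left(m{\left(T{\left(- \frac{2}{1 \left(-5\right)} \right)} \right)} \right)} = -70 + \frac{1}{-7 + 2 \cdot 3} = -70 + \frac{1}{-7 + 6} = -70 + \frac{1}{-1} = -70 - 1 = -71$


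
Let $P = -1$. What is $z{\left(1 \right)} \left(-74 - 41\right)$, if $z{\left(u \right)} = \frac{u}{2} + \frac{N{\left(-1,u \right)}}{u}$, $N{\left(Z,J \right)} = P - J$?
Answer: $\frac{345}{2} \approx 172.5$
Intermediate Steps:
$N{\left(Z,J \right)} = -1 - J$
$z{\left(u \right)} = \frac{u}{2} + \frac{-1 - u}{u}$
$z{\left(1 \right)} \left(-74 - 41\right) = \left(-1 + \frac{1}{2} \cdot 1 - 1^{-1}\right) \left(-74 - 41\right) = \left(-1 + \frac{1}{2} - 1\right) \left(-115\right) = \left(- \frac{3}{2}\right) \left(-115\right) = \frac{345}{2}$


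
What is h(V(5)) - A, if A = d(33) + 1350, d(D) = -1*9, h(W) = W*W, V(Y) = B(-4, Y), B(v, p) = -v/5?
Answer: -33509/25 ≈ -1340.4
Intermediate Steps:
B(v, p) = -v/5
V(Y) = 4/5 (V(Y) = -1/5*(-4) = 4/5)
h(W) = W**2
d(D) = -9
A = 1341 (A = -9 + 1350 = 1341)
h(V(5)) - A = (4/5)**2 - 1*1341 = 16/25 - 1341 = -33509/25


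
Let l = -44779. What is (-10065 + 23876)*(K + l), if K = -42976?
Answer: -1211984305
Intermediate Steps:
(-10065 + 23876)*(K + l) = (-10065 + 23876)*(-42976 - 44779) = 13811*(-87755) = -1211984305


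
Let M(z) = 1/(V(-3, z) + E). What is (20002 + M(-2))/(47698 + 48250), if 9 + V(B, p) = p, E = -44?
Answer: 1100109/5277140 ≈ 0.20847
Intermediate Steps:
V(B, p) = -9 + p
M(z) = 1/(-53 + z) (M(z) = 1/((-9 + z) - 44) = 1/(-53 + z))
(20002 + M(-2))/(47698 + 48250) = (20002 + 1/(-53 - 2))/(47698 + 48250) = (20002 + 1/(-55))/95948 = (20002 - 1/55)*(1/95948) = (1100109/55)*(1/95948) = 1100109/5277140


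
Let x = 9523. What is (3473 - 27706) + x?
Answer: -14710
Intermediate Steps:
(3473 - 27706) + x = (3473 - 27706) + 9523 = -24233 + 9523 = -14710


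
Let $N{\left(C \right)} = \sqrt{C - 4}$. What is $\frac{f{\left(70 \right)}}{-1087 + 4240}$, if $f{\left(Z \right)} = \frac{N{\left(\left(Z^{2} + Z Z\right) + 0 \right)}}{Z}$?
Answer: $\frac{\sqrt{2449}}{110355} \approx 0.00044844$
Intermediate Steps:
$N{\left(C \right)} = \sqrt{-4 + C}$
$f{\left(Z \right)} = \frac{\sqrt{-4 + 2 Z^{2}}}{Z}$ ($f{\left(Z \right)} = \frac{\sqrt{-4 + \left(\left(Z^{2} + Z Z\right) + 0\right)}}{Z} = \frac{\sqrt{-4 + \left(\left(Z^{2} + Z^{2}\right) + 0\right)}}{Z} = \frac{\sqrt{-4 + \left(2 Z^{2} + 0\right)}}{Z} = \frac{\sqrt{-4 + 2 Z^{2}}}{Z}$)
$\frac{f{\left(70 \right)}}{-1087 + 4240} = \frac{\frac{1}{70} \sqrt{-4 + 2 \cdot 70^{2}}}{-1087 + 4240} = \frac{\frac{1}{70} \sqrt{-4 + 2 \cdot 4900}}{3153} = \frac{\sqrt{-4 + 9800}}{70} \cdot \frac{1}{3153} = \frac{\sqrt{9796}}{70} \cdot \frac{1}{3153} = \frac{2 \sqrt{2449}}{70} \cdot \frac{1}{3153} = \frac{\sqrt{2449}}{35} \cdot \frac{1}{3153} = \frac{\sqrt{2449}}{110355}$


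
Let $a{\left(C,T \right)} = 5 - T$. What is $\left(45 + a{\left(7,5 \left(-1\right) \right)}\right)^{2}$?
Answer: $3025$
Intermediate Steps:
$\left(45 + a{\left(7,5 \left(-1\right) \right)}\right)^{2} = \left(45 + \left(5 - 5 \left(-1\right)\right)\right)^{2} = \left(45 + \left(5 - -5\right)\right)^{2} = \left(45 + \left(5 + 5\right)\right)^{2} = \left(45 + 10\right)^{2} = 55^{2} = 3025$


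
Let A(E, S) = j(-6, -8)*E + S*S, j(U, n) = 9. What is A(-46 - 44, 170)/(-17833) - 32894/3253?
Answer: -677975472/58010749 ≈ -11.687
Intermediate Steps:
A(E, S) = S² + 9*E (A(E, S) = 9*E + S*S = 9*E + S² = S² + 9*E)
A(-46 - 44, 170)/(-17833) - 32894/3253 = (170² + 9*(-46 - 44))/(-17833) - 32894/3253 = (28900 + 9*(-90))*(-1/17833) - 32894*1/3253 = (28900 - 810)*(-1/17833) - 32894/3253 = 28090*(-1/17833) - 32894/3253 = -28090/17833 - 32894/3253 = -677975472/58010749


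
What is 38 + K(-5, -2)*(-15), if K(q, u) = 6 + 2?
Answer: -82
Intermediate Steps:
K(q, u) = 8
38 + K(-5, -2)*(-15) = 38 + 8*(-15) = 38 - 120 = -82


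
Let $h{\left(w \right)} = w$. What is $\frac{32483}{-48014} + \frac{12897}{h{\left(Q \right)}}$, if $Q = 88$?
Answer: $\frac{308189027}{2112616} \approx 145.88$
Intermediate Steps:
$\frac{32483}{-48014} + \frac{12897}{h{\left(Q \right)}} = \frac{32483}{-48014} + \frac{12897}{88} = 32483 \left(- \frac{1}{48014}\right) + 12897 \cdot \frac{1}{88} = - \frac{32483}{48014} + \frac{12897}{88} = \frac{308189027}{2112616}$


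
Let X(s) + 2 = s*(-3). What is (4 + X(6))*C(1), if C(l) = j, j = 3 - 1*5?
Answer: 32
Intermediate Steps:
j = -2 (j = 3 - 5 = -2)
C(l) = -2
X(s) = -2 - 3*s (X(s) = -2 + s*(-3) = -2 - 3*s)
(4 + X(6))*C(1) = (4 + (-2 - 3*6))*(-2) = (4 + (-2 - 18))*(-2) = (4 - 20)*(-2) = -16*(-2) = 32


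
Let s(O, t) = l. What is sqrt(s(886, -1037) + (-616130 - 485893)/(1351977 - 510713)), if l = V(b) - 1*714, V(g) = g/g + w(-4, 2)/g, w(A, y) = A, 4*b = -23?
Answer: I*sqrt(16697976605530197)/4837268 ≈ 26.714*I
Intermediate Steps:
b = -23/4 (b = (1/4)*(-23) = -23/4 ≈ -5.7500)
V(g) = 1 - 4/g (V(g) = g/g - 4/g = 1 - 4/g)
l = -16383/23 (l = (-4 - 23/4)/(-23/4) - 1*714 = -4/23*(-39/4) - 714 = 39/23 - 714 = -16383/23 ≈ -712.30)
s(O, t) = -16383/23
sqrt(s(886, -1037) + (-616130 - 485893)/(1351977 - 510713)) = sqrt(-16383/23 + (-616130 - 485893)/(1351977 - 510713)) = sqrt(-16383/23 - 1102023/841264) = sqrt(-13807774641/19349072) = I*sqrt(16697976605530197)/4837268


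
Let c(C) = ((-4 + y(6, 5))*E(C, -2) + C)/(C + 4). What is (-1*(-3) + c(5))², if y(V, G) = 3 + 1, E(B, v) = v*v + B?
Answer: 1024/81 ≈ 12.642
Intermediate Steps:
E(B, v) = B + v² (E(B, v) = v² + B = B + v²)
y(V, G) = 4
c(C) = C/(4 + C) (c(C) = ((-4 + 4)*(C + (-2)²) + C)/(C + 4) = (0*(C + 4) + C)/(4 + C) = (0*(4 + C) + C)/(4 + C) = (0 + C)/(4 + C) = C/(4 + C))
(-1*(-3) + c(5))² = (-1*(-3) + 5/(4 + 5))² = (3 + 5/9)² = (32/9)² = 1024/81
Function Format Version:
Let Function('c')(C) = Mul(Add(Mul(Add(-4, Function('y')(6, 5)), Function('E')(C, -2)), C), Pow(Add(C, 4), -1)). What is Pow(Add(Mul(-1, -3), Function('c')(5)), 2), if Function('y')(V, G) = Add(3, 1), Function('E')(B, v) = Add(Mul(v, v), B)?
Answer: Rational(1024, 81) ≈ 12.642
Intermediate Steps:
Function('E')(B, v) = Add(B, Pow(v, 2)) (Function('E')(B, v) = Add(Pow(v, 2), B) = Add(B, Pow(v, 2)))
Function('y')(V, G) = 4
Function('c')(C) = Mul(C, Pow(Add(4, C), -1)) (Function('c')(C) = Mul(Add(Mul(Add(-4, 4), Add(C, Pow(-2, 2))), C), Pow(Add(C, 4), -1)) = Mul(Add(Mul(0, Add(C, 4)), C), Pow(Add(4, C), -1)) = Mul(Add(Mul(0, Add(4, C)), C), Pow(Add(4, C), -1)) = Mul(Add(0, C), Pow(Add(4, C), -1)) = Mul(C, Pow(Add(4, C), -1)))
Pow(Add(Mul(-1, -3), Function('c')(5)), 2) = Pow(Add(Mul(-1, -3), Mul(5, Pow(Add(4, 5), -1))), 2) = Pow(Add(3, Mul(5, Pow(9, -1))), 2) = Pow(Add(3, Mul(5, Rational(1, 9))), 2) = Pow(Add(3, Rational(5, 9)), 2) = Pow(Rational(32, 9), 2) = Rational(1024, 81)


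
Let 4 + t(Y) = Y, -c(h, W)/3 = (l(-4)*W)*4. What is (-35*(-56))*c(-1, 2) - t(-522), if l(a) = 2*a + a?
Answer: 565006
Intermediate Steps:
l(a) = 3*a
c(h, W) = 144*W (c(h, W) = -3*(3*(-4))*W*4 = -3*(-12*W)*4 = -(-144)*W = 144*W)
t(Y) = -4 + Y
(-35*(-56))*c(-1, 2) - t(-522) = (-35*(-56))*(144*2) - (-4 - 522) = 1960*288 - 1*(-526) = 564480 + 526 = 565006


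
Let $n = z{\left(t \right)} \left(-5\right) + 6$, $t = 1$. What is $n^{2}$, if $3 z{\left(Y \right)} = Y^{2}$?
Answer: $\frac{169}{9} \approx 18.778$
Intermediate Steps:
$z{\left(Y \right)} = \frac{Y^{2}}{3}$
$n = \frac{13}{3}$ ($n = \frac{1^{2}}{3} \left(-5\right) + 6 = \frac{1}{3} \cdot 1 \left(-5\right) + 6 = \frac{1}{3} \left(-5\right) + 6 = - \frac{5}{3} + 6 = \frac{13}{3} \approx 4.3333$)
$n^{2} = \left(\frac{13}{3}\right)^{2} = \frac{169}{9}$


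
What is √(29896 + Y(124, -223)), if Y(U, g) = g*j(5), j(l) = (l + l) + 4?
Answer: √26774 ≈ 163.63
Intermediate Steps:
j(l) = 4 + 2*l (j(l) = 2*l + 4 = 4 + 2*l)
Y(U, g) = 14*g (Y(U, g) = g*(4 + 2*5) = g*(4 + 10) = g*14 = 14*g)
√(29896 + Y(124, -223)) = √(29896 + 14*(-223)) = √(29896 - 3122) = √26774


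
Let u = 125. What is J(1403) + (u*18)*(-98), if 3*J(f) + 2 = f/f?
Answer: -661501/3 ≈ -2.2050e+5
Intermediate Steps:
J(f) = -⅓ (J(f) = -⅔ + (f/f)/3 = -⅔ + (⅓)*1 = -⅔ + ⅓ = -⅓)
J(1403) + (u*18)*(-98) = -⅓ + (125*18)*(-98) = -⅓ + 2250*(-98) = -⅓ - 220500 = -661501/3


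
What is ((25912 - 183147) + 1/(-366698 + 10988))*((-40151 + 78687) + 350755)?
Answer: -21773069708037641/355710 ≈ -6.1210e+10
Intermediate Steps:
((25912 - 183147) + 1/(-366698 + 10988))*((-40151 + 78687) + 350755) = (-157235 + 1/(-355710))*(38536 + 350755) = (-157235 - 1/355710)*389291 = -55930061851/355710*389291 = -21773069708037641/355710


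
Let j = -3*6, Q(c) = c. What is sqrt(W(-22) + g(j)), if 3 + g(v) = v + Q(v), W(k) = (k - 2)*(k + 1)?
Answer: sqrt(465) ≈ 21.564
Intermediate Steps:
W(k) = (1 + k)*(-2 + k) (W(k) = (-2 + k)*(1 + k) = (1 + k)*(-2 + k))
j = -18
g(v) = -3 + 2*v (g(v) = -3 + (v + v) = -3 + 2*v)
sqrt(W(-22) + g(j)) = sqrt((-2 + (-22)**2 - 1*(-22)) + (-3 + 2*(-18))) = sqrt((-2 + 484 + 22) + (-3 - 36)) = sqrt(504 - 39) = sqrt(465)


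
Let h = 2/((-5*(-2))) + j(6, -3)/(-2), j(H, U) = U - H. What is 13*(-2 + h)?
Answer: 351/10 ≈ 35.100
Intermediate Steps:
h = 47/10 (h = 2/((-5*(-2))) + (-3 - 1*6)/(-2) = 2/10 + (-3 - 6)*(-1/2) = 2*(1/10) - 9*(-1/2) = 1/5 + 9/2 = 47/10 ≈ 4.7000)
13*(-2 + h) = 13*(-2 + 47/10) = 13*(27/10) = 351/10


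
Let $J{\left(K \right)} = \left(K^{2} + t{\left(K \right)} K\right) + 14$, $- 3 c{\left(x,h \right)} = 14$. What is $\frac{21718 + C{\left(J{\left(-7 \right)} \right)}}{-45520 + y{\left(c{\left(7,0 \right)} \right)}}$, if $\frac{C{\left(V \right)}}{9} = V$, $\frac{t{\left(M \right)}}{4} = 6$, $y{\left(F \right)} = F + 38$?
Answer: $- \frac{62319}{136460} \approx -0.45668$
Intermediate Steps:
$c{\left(x,h \right)} = - \frac{14}{3}$ ($c{\left(x,h \right)} = \left(- \frac{1}{3}\right) 14 = - \frac{14}{3}$)
$y{\left(F \right)} = 38 + F$
$t{\left(M \right)} = 24$ ($t{\left(M \right)} = 4 \cdot 6 = 24$)
$J{\left(K \right)} = 14 + K^{2} + 24 K$ ($J{\left(K \right)} = \left(K^{2} + 24 K\right) + 14 = 14 + K^{2} + 24 K$)
$C{\left(V \right)} = 9 V$
$\frac{21718 + C{\left(J{\left(-7 \right)} \right)}}{-45520 + y{\left(c{\left(7,0 \right)} \right)}} = \frac{21718 + 9 \left(14 + \left(-7\right)^{2} + 24 \left(-7\right)\right)}{-45520 + \left(38 - \frac{14}{3}\right)} = \frac{21718 + 9 \left(14 + 49 - 168\right)}{-45520 + \frac{100}{3}} = \frac{21718 + 9 \left(-105\right)}{- \frac{136460}{3}} = \left(21718 - 945\right) \left(- \frac{3}{136460}\right) = 20773 \left(- \frac{3}{136460}\right) = - \frac{62319}{136460}$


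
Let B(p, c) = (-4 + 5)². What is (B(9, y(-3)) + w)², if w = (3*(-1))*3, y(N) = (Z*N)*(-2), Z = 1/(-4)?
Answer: 64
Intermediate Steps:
Z = -¼ (Z = 1*(-¼) = -¼ ≈ -0.25000)
y(N) = N/2 (y(N) = -N/4*(-2) = N/2)
B(p, c) = 1 (B(p, c) = 1² = 1)
w = -9 (w = -3*3 = -9)
(B(9, y(-3)) + w)² = (1 - 9)² = (-8)² = 64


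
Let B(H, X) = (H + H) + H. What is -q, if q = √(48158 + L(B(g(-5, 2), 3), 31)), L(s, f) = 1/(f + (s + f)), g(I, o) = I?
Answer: -√106381069/47 ≈ -219.45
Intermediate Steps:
B(H, X) = 3*H (B(H, X) = 2*H + H = 3*H)
L(s, f) = 1/(s + 2*f) (L(s, f) = 1/(f + (f + s)) = 1/(s + 2*f))
q = √106381069/47 (q = √(48158 + 1/(3*(-5) + 2*31)) = √(48158 + 1/(-15 + 62)) = √(48158 + 1/47) = √(2263427/47) = √106381069/47 ≈ 219.45)
-q = -√106381069/47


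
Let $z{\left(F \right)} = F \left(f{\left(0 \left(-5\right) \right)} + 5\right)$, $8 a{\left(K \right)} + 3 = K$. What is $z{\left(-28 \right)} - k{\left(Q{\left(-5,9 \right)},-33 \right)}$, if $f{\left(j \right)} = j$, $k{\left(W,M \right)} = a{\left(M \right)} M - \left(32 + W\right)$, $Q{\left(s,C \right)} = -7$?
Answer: $- \frac{527}{2} \approx -263.5$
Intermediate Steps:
$a{\left(K \right)} = - \frac{3}{8} + \frac{K}{8}$
$k{\left(W,M \right)} = -32 - W + M \left(- \frac{3}{8} + \frac{M}{8}\right)$ ($k{\left(W,M \right)} = \left(- \frac{3}{8} + \frac{M}{8}\right) M - \left(32 + W\right) = M \left(- \frac{3}{8} + \frac{M}{8}\right) - \left(32 + W\right) = -32 - W + M \left(- \frac{3}{8} + \frac{M}{8}\right)$)
$z{\left(F \right)} = 5 F$ ($z{\left(F \right)} = F \left(0 \left(-5\right) + 5\right) = F \left(0 + 5\right) = F 5 = 5 F$)
$z{\left(-28 \right)} - k{\left(Q{\left(-5,9 \right)},-33 \right)} = 5 \left(-28\right) - \left(-32 - -7 + \frac{1}{8} \left(-33\right) \left(-3 - 33\right)\right) = -140 - \left(-32 + 7 + \frac{1}{8} \left(-33\right) \left(-36\right)\right) = -140 - \left(-32 + 7 + \frac{297}{2}\right) = -140 - \frac{247}{2} = - \frac{527}{2}$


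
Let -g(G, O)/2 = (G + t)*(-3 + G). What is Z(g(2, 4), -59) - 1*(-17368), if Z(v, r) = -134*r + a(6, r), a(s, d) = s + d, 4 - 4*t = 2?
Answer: 25221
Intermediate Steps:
t = ½ (t = 1 - ¼*2 = 1 - ½ = ½ ≈ 0.50000)
g(G, O) = -2*(½ + G)*(-3 + G) (g(G, O) = -2*(G + ½)*(-3 + G) = -2*(½ + G)*(-3 + G))
a(s, d) = d + s
Z(v, r) = 6 - 133*r (Z(v, r) = -134*r + (r + 6) = -134*r + (6 + r) = 6 - 133*r)
Z(g(2, 4), -59) - 1*(-17368) = (6 - 133*(-59)) - 1*(-17368) = (6 + 7847) + 17368 = 7853 + 17368 = 25221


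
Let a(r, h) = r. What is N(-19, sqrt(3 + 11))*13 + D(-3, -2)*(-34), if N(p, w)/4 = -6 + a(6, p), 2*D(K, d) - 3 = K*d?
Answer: -153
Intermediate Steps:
D(K, d) = 3/2 + K*d/2 (D(K, d) = 3/2 + (K*d)/2 = 3/2 + K*d/2)
N(p, w) = 0 (N(p, w) = 4*(-6 + 6) = 4*0 = 0)
N(-19, sqrt(3 + 11))*13 + D(-3, -2)*(-34) = 0*13 + (3/2 + (1/2)*(-3)*(-2))*(-34) = 0 + (3/2 + 3)*(-34) = 0 + (9/2)*(-34) = 0 - 153 = -153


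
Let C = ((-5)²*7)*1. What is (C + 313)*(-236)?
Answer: -115168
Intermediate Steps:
C = 175 (C = (25*7)*1 = 175*1 = 175)
(C + 313)*(-236) = (175 + 313)*(-236) = 488*(-236) = -115168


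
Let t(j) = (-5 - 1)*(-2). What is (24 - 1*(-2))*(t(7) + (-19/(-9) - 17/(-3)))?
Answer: 4628/9 ≈ 514.22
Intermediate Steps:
t(j) = 12 (t(j) = -6*(-2) = 12)
(24 - 1*(-2))*(t(7) + (-19/(-9) - 17/(-3))) = (24 - 1*(-2))*(12 + (-19/(-9) - 17/(-3))) = (24 + 2)*(12 + (-19*(-1/9) - 17*(-1/3))) = 26*(12 + (19/9 + 17/3)) = 26*(12 + 70/9) = 26*(178/9) = 4628/9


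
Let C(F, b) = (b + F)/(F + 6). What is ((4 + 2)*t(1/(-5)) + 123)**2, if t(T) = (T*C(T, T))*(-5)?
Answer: 12638025/841 ≈ 15027.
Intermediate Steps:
C(F, b) = (F + b)/(6 + F)
t(T) = -10*T**2/(6 + T) (t(T) = (T*((T + T)/(6 + T)))*(-5) = (T*((2*T)/(6 + T)))*(-5) = (T*(2*T/(6 + T)))*(-5) = (2*T**2/(6 + T))*(-5) = -10*T**2/(6 + T))
((4 + 2)*t(1/(-5)) + 123)**2 = ((4 + 2)*(-10*(1/(-5))**2/(6 + 1/(-5))) + 123)**2 = (6*(-10*(-1/5)**2/(6 - 1/5)) + 123)**2 = (6*(-10*1/25/29/5) + 123)**2 = (6*(-10*1/25*5/29) + 123)**2 = (6*(-2/29) + 123)**2 = (-12/29 + 123)**2 = (3555/29)**2 = 12638025/841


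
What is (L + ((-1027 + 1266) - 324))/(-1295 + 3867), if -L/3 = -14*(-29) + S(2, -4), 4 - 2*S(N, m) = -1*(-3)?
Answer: -2609/5144 ≈ -0.50719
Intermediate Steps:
S(N, m) = ½ (S(N, m) = 2 - (-1)*(-3)/2 = 2 - ½*3 = 2 - 3/2 = ½)
L = -2439/2 (L = -3*(-14*(-29) + ½) = -3*(406 + ½) = -3*813/2 = -2439/2 ≈ -1219.5)
(L + ((-1027 + 1266) - 324))/(-1295 + 3867) = (-2439/2 + ((-1027 + 1266) - 324))/(-1295 + 3867) = (-2439/2 + (239 - 324))/2572 = (-2439/2 - 85)*(1/2572) = -2609/2*1/2572 = -2609/5144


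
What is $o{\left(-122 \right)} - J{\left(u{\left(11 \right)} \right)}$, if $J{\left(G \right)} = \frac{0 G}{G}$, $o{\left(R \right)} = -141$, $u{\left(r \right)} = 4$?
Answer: $-141$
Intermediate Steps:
$J{\left(G \right)} = 0$ ($J{\left(G \right)} = \frac{0}{G} = 0$)
$o{\left(-122 \right)} - J{\left(u{\left(11 \right)} \right)} = -141 - 0 = -141 + 0 = -141$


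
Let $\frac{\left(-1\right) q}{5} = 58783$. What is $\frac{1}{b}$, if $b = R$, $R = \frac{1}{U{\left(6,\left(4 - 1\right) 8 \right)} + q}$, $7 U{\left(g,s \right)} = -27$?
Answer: $- \frac{2057432}{7} \approx -2.9392 \cdot 10^{5}$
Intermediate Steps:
$U{\left(g,s \right)} = - \frac{27}{7}$ ($U{\left(g,s \right)} = \frac{1}{7} \left(-27\right) = - \frac{27}{7}$)
$q = -293915$ ($q = \left(-5\right) 58783 = -293915$)
$R = - \frac{7}{2057432}$ ($R = \frac{1}{- \frac{27}{7} - 293915} = \frac{1}{- \frac{2057432}{7}} = - \frac{7}{2057432} \approx -3.4023 \cdot 10^{-6}$)
$b = - \frac{7}{2057432} \approx -3.4023 \cdot 10^{-6}$
$\frac{1}{b} = \frac{1}{- \frac{7}{2057432}} = - \frac{2057432}{7}$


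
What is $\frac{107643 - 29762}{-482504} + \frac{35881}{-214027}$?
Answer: $- \frac{3089214801}{9388080328} \approx -0.32906$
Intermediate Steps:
$\frac{107643 - 29762}{-482504} + \frac{35881}{-214027} = \left(107643 - 29762\right) \left(- \frac{1}{482504}\right) + 35881 \left(- \frac{1}{214027}\right) = 77881 \left(- \frac{1}{482504}\right) - \frac{35881}{214027} = - \frac{77881}{482504} - \frac{35881}{214027} = - \frac{3089214801}{9388080328}$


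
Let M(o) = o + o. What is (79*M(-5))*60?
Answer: -47400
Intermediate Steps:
M(o) = 2*o
(79*M(-5))*60 = (79*(2*(-5)))*60 = (79*(-10))*60 = -790*60 = -47400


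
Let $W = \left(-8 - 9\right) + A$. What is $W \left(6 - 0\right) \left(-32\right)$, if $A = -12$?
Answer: $5568$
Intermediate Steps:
$W = -29$ ($W = \left(-8 - 9\right) - 12 = -17 - 12 = -29$)
$W \left(6 - 0\right) \left(-32\right) = - 29 \left(6 - 0\right) \left(-32\right) = - 29 \left(6 + 0\right) \left(-32\right) = \left(-29\right) 6 \left(-32\right) = \left(-174\right) \left(-32\right) = 5568$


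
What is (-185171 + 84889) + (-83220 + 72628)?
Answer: -110874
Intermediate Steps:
(-185171 + 84889) + (-83220 + 72628) = -100282 - 10592 = -110874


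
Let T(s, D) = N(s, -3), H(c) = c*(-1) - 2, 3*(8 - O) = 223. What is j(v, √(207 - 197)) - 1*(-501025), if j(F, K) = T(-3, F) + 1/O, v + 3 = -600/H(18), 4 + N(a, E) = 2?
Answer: 99703574/199 ≈ 5.0102e+5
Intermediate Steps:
O = -199/3 (O = 8 - ⅓*223 = 8 - 223/3 = -199/3 ≈ -66.333)
N(a, E) = -2 (N(a, E) = -4 + 2 = -2)
H(c) = -2 - c (H(c) = -c - 2 = -2 - c)
T(s, D) = -2
v = 27 (v = -3 - 600/(-2 - 1*18) = -3 - 600/(-2 - 18) = -3 - 600/(-20) = -3 - 600*(-1/20) = -3 + 30 = 27)
j(F, K) = -401/199 (j(F, K) = -2 + 1/(-199/3) = -2 - 3/199 = -401/199)
j(v, √(207 - 197)) - 1*(-501025) = -401/199 - 1*(-501025) = -401/199 + 501025 = 99703574/199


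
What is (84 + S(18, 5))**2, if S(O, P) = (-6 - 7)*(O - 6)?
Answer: 5184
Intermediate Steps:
S(O, P) = 78 - 13*O (S(O, P) = -13*(-6 + O) = 78 - 13*O)
(84 + S(18, 5))**2 = (84 + (78 - 13*18))**2 = (84 + (78 - 234))**2 = (84 - 156)**2 = (-72)**2 = 5184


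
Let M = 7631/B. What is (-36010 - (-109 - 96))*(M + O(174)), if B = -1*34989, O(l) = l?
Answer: -72570230425/11663 ≈ -6.2223e+6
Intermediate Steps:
B = -34989
M = -7631/34989 (M = 7631/(-34989) = 7631*(-1/34989) = -7631/34989 ≈ -0.21810)
(-36010 - (-109 - 96))*(M + O(174)) = (-36010 - (-109 - 96))*(-7631/34989 + 174) = (-36010 - 1*(-205))*(6080455/34989) = (-36010 + 205)*(6080455/34989) = -35805*6080455/34989 = -72570230425/11663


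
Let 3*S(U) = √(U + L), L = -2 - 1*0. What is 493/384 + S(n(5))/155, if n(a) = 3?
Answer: 76543/59520 ≈ 1.2860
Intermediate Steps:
L = -2 (L = -2 + 0 = -2)
S(U) = √(-2 + U)/3 (S(U) = √(U - 2)/3 = √(-2 + U)/3)
493/384 + S(n(5))/155 = 493/384 + (√(-2 + 3)/3)/155 = 493*(1/384) + (√1/3)*(1/155) = 493/384 + ((⅓)*1)*(1/155) = 493/384 + (⅓)*(1/155) = 493/384 + 1/465 = 76543/59520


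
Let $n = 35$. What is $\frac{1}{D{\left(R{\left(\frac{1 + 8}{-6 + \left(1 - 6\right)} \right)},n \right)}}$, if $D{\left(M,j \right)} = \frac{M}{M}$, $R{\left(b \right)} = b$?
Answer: $1$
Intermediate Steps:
$D{\left(M,j \right)} = 1$
$\frac{1}{D{\left(R{\left(\frac{1 + 8}{-6 + \left(1 - 6\right)} \right)},n \right)}} = 1^{-1} = 1$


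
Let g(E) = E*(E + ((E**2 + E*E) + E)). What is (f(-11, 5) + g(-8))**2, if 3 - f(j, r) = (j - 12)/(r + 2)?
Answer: 38787984/49 ≈ 7.9159e+5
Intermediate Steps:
f(j, r) = 3 - (-12 + j)/(2 + r) (f(j, r) = 3 - (j - 12)/(r + 2) = 3 - (-12 + j)/(2 + r))
g(E) = E*(2*E + 2*E**2) (g(E) = E*(E + ((E**2 + E**2) + E)) = E*(E + (2*E**2 + E)) = E*(E + (E + 2*E**2)) = E*(2*E + 2*E**2))
(f(-11, 5) + g(-8))**2 = ((18 - 1*(-11) + 3*5)/(2 + 5) + 2*(-8)**2*(1 - 8))**2 = ((18 + 11 + 15)/7 + 2*64*(-7))**2 = ((1/7)*44 - 896)**2 = (44/7 - 896)**2 = (-6228/7)**2 = 38787984/49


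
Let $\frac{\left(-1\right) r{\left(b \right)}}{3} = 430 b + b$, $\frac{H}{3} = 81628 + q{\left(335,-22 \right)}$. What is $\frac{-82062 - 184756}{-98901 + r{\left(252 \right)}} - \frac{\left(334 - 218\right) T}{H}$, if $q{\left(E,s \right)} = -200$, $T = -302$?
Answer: $\frac{6671562908}{8646371109} \approx 0.7716$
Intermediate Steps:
$H = 244284$ ($H = 3 \left(81628 - 200\right) = 3 \cdot 81428 = 244284$)
$r{\left(b \right)} = - 1293 b$ ($r{\left(b \right)} = - 3 \left(430 b + b\right) = - 3 \cdot 431 b = - 1293 b$)
$\frac{-82062 - 184756}{-98901 + r{\left(252 \right)}} - \frac{\left(334 - 218\right) T}{H} = \frac{-82062 - 184756}{-98901 - 325836} - \frac{\left(334 - 218\right) \left(-302\right)}{244284} = - \frac{266818}{-98901 - 325836} - 116 \left(-302\right) \frac{1}{244284} = - \frac{266818}{-424737} - \left(-35032\right) \frac{1}{244284} = \left(-266818\right) \left(- \frac{1}{424737}\right) - - \frac{8758}{61071} = \frac{266818}{424737} + \frac{8758}{61071} = \frac{6671562908}{8646371109}$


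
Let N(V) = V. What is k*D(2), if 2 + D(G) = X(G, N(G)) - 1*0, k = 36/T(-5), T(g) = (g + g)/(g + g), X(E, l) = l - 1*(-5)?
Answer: 180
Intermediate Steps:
X(E, l) = 5 + l (X(E, l) = l + 5 = 5 + l)
T(g) = 1 (T(g) = (2*g)/((2*g)) = (2*g)*(1/(2*g)) = 1)
k = 36 (k = 36/1 = 36*1 = 36)
D(G) = 3 + G (D(G) = -2 + ((5 + G) - 1*0) = -2 + ((5 + G) + 0) = -2 + (5 + G) = 3 + G)
k*D(2) = 36*(3 + 2) = 36*5 = 180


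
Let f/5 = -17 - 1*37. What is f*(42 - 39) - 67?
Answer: -877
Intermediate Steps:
f = -270 (f = 5*(-17 - 1*37) = 5*(-17 - 37) = 5*(-54) = -270)
f*(42 - 39) - 67 = -270*(42 - 39) - 67 = -270*3 - 67 = -810 - 67 = -877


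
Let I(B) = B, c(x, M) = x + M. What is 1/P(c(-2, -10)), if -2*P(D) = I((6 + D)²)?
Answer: -1/18 ≈ -0.055556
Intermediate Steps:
c(x, M) = M + x
P(D) = -(6 + D)²/2
1/P(c(-2, -10)) = 1/(-(6 + (-10 - 2))²/2) = 1/(-(6 - 12)²/2) = 1/(-½*(-6)²) = 1/(-½*36) = 1/(-18) = -1/18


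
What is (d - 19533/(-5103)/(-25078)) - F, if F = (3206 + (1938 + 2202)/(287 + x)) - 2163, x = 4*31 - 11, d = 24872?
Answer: 10160482955837/426576780 ≈ 23819.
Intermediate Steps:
x = 113 (x = 124 - 11 = 113)
F = 21067/20 (F = (3206 + (1938 + 2202)/(287 + 113)) - 2163 = (3206 + 4140/400) - 2163 = (3206 + 4140*(1/400)) - 2163 = (3206 + 207/20) - 2163 = 64327/20 - 2163 = 21067/20 ≈ 1053.3)
(d - 19533/(-5103)/(-25078)) - F = (24872 - 19533/(-5103)/(-25078)) - 1*21067/20 = (24872 - 19533*(-1/5103)*(-1/25078)) - 21067/20 = (24872 + (6511/1701)*(-1/25078)) - 21067/20 = (24872 - 6511/42657678) - 21067/20 = 1060981760705/42657678 - 21067/20 = 10160482955837/426576780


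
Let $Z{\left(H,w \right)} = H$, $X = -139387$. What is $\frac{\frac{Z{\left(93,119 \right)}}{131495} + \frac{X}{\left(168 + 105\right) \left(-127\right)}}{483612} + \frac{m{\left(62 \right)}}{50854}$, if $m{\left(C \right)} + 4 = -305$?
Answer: $- \frac{1869110992194217}{308032408113729390} \approx -0.0060679$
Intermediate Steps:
$m{\left(C \right)} = -309$ ($m{\left(C \right)} = -4 - 305 = -309$)
$\frac{\frac{Z{\left(93,119 \right)}}{131495} + \frac{X}{\left(168 + 105\right) \left(-127\right)}}{483612} + \frac{m{\left(62 \right)}}{50854} = \frac{\frac{93}{131495} - \frac{139387}{\left(168 + 105\right) \left(-127\right)}}{483612} - \frac{309}{50854} = \left(93 \cdot \frac{1}{131495} - \frac{139387}{273 \left(-127\right)}\right) \frac{1}{483612} - \frac{309}{50854} = \left(\frac{93}{131495} - \frac{139387}{-34671}\right) \frac{1}{483612} - \frac{309}{50854} = \left(\frac{93}{131495} - - \frac{139387}{34671}\right) \frac{1}{483612} - \frac{309}{50854} = \left(\frac{93}{131495} + \frac{139387}{34671}\right) \frac{1}{483612} - \frac{309}{50854} = \frac{201449648}{50099595} \cdot \frac{1}{483612} - \frac{309}{50854} = \frac{50362412}{6057191334285} - \frac{309}{50854} = - \frac{1869110992194217}{308032408113729390}$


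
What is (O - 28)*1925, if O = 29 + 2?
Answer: 5775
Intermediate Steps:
O = 31
(O - 28)*1925 = (31 - 28)*1925 = 3*1925 = 5775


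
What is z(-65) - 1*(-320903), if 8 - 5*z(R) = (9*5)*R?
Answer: 1607448/5 ≈ 3.2149e+5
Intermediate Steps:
z(R) = 8/5 - 9*R (z(R) = 8/5 - 9*5*R/5 = 8/5 - 9*R)
z(-65) - 1*(-320903) = (8/5 - 9*(-65)) - 1*(-320903) = (8/5 + 585) + 320903 = 2933/5 + 320903 = 1607448/5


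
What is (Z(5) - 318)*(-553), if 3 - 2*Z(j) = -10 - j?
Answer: 170877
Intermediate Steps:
Z(j) = 13/2 + j/2 (Z(j) = 3/2 - (-10 - j)/2 = 3/2 + (5 + j/2) = 13/2 + j/2)
(Z(5) - 318)*(-553) = ((13/2 + (½)*5) - 318)*(-553) = ((13/2 + 5/2) - 318)*(-553) = (9 - 318)*(-553) = -309*(-553) = 170877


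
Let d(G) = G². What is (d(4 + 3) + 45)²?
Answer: 8836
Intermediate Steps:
(d(4 + 3) + 45)² = ((4 + 3)² + 45)² = (7² + 45)² = (49 + 45)² = 94² = 8836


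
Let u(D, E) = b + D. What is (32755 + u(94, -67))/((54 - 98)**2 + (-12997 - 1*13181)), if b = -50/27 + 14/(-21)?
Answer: -886855/654534 ≈ -1.3549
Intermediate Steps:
b = -68/27 (b = -50*1/27 + 14*(-1/21) = -50/27 - 2/3 = -68/27 ≈ -2.5185)
u(D, E) = -68/27 + D
(32755 + u(94, -67))/((54 - 98)**2 + (-12997 - 1*13181)) = (32755 + (-68/27 + 94))/((54 - 98)**2 + (-12997 - 1*13181)) = (32755 + 2470/27)/((-44)**2 + (-12997 - 13181)) = 886855/(27*(1936 - 26178)) = (886855/27)/(-24242) = (886855/27)*(-1/24242) = -886855/654534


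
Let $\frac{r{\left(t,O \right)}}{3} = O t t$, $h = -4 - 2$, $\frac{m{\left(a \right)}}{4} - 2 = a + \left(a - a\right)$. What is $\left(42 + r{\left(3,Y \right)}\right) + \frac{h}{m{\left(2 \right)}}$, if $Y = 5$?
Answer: $\frac{1413}{8} \approx 176.63$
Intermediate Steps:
$m{\left(a \right)} = 8 + 4 a$ ($m{\left(a \right)} = 8 + 4 \left(a + \left(a - a\right)\right) = 8 + 4 \left(a + 0\right) = 8 + 4 a$)
$h = -6$
$r{\left(t,O \right)} = 3 O t^{2}$ ($r{\left(t,O \right)} = 3 O t t = 3 O t^{2}$)
$\left(42 + r{\left(3,Y \right)}\right) + \frac{h}{m{\left(2 \right)}} = \left(42 + 3 \cdot 5 \cdot 3^{2}\right) + \frac{1}{8 + 4 \cdot 2} \left(-6\right) = \left(42 + 3 \cdot 5 \cdot 9\right) + \frac{1}{8 + 8} \left(-6\right) = \left(42 + 135\right) + \frac{1}{16} \left(-6\right) = 177 + \frac{1}{16} \left(-6\right) = 177 - \frac{3}{8} = \frac{1413}{8}$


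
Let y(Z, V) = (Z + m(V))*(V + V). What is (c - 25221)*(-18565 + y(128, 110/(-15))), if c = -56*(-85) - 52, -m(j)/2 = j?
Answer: 3813715421/9 ≈ 4.2375e+8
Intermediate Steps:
m(j) = -2*j
c = 4708 (c = 4760 - 52 = 4708)
y(Z, V) = 2*V*(Z - 2*V) (y(Z, V) = (Z - 2*V)*(V + V) = (Z - 2*V)*(2*V) = 2*V*(Z - 2*V))
(c - 25221)*(-18565 + y(128, 110/(-15))) = (4708 - 25221)*(-18565 + 2*(110/(-15))*(128 - 220/(-15))) = -20513*(-18565 + 2*(110*(-1/15))*(128 - 220*(-1)/15)) = -20513*(-18565 + 2*(-22/3)*(128 - 2*(-22/3))) = -20513*(-18565 + 2*(-22/3)*(128 + 44/3)) = -20513*(-18565 + 2*(-22/3)*(428/3)) = -20513*(-18565 - 18832/9) = -20513*(-185917/9) = 3813715421/9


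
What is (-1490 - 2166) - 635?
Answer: -4291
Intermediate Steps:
(-1490 - 2166) - 635 = -3656 - 635 = -4291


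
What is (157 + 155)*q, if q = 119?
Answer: 37128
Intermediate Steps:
(157 + 155)*q = (157 + 155)*119 = 312*119 = 37128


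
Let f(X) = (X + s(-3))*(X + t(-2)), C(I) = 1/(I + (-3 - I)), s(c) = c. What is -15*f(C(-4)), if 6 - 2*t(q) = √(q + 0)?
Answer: 400/3 - 25*I*√2 ≈ 133.33 - 35.355*I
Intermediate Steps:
t(q) = 3 - √q/2 (t(q) = 3 - √(q + 0)/2 = 3 - √q/2)
C(I) = -⅓ (C(I) = 1/(-3) = -⅓)
f(X) = (-3 + X)*(3 + X - I*√2/2) (f(X) = (X - 3)*(X + (3 - I*√2/2)) = (-3 + X)*(X + (3 - I*√2/2)) = (-3 + X)*(3 + X - I*√2/2))
-15*f(C(-4)) = -15*(-9 + (-⅓)² + 3*I*√2/2 - ½*I*(-⅓)*√2) = -15*(-9 + ⅑ + 3*I*√2/2 + I*√2/6) = -15*(-80/9 + 5*I*√2/3) = 400/3 - 25*I*√2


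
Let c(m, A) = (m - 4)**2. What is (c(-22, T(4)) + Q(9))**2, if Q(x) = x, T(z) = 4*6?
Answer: 469225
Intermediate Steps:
T(z) = 24
c(m, A) = (-4 + m)**2
(c(-22, T(4)) + Q(9))**2 = ((-4 - 22)**2 + 9)**2 = ((-26)**2 + 9)**2 = (676 + 9)**2 = 685**2 = 469225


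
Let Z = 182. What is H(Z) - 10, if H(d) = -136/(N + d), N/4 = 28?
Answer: -1538/147 ≈ -10.463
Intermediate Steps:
N = 112 (N = 4*28 = 112)
H(d) = -136/(112 + d)
H(Z) - 10 = -136/(112 + 182) - 10 = -136/294 - 10 = -136*1/294 - 10 = -68/147 - 10 = -1538/147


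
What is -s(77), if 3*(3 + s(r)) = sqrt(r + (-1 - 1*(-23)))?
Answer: 3 - sqrt(11) ≈ -0.31662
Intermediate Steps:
s(r) = -3 + sqrt(22 + r)/3 (s(r) = -3 + sqrt(r + (-1 - 1*(-23)))/3 = -3 + sqrt(r + (-1 + 23))/3 = -3 + sqrt(r + 22)/3 = -3 + sqrt(22 + r)/3)
-s(77) = -(-3 + sqrt(22 + 77)/3) = -(-3 + sqrt(99)/3) = -(-3 + (3*sqrt(11))/3) = -(-3 + sqrt(11)) = 3 - sqrt(11)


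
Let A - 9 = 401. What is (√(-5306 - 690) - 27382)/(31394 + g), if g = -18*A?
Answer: -13691/12007 + I*√1499/12007 ≈ -1.1403 + 0.0032245*I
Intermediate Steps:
A = 410 (A = 9 + 401 = 410)
g = -7380 (g = -18*410 = -7380)
(√(-5306 - 690) - 27382)/(31394 + g) = (√(-5306 - 690) - 27382)/(31394 - 7380) = (√(-5996) - 27382)/24014 = (2*I*√1499 - 27382)*(1/24014) = (-27382 + 2*I*√1499)*(1/24014) = -13691/12007 + I*√1499/12007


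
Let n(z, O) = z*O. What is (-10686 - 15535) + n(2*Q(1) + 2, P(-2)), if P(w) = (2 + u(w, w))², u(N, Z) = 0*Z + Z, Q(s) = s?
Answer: -26221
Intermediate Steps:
u(N, Z) = Z (u(N, Z) = 0 + Z = Z)
P(w) = (2 + w)²
n(z, O) = O*z
(-10686 - 15535) + n(2*Q(1) + 2, P(-2)) = (-10686 - 15535) + (2 - 2)²*(2*1 + 2) = -26221 + 0²*(2 + 2) = -26221 + 0*4 = -26221 + 0 = -26221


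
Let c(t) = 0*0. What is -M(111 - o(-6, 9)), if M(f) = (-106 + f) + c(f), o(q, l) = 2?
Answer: -3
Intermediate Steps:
c(t) = 0
M(f) = -106 + f (M(f) = (-106 + f) + 0 = -106 + f)
-M(111 - o(-6, 9)) = -(-106 + (111 - 1*2)) = -(-106 + (111 - 2)) = -(-106 + 109) = -1*3 = -3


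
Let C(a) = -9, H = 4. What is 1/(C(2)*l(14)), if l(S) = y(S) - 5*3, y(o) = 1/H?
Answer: 4/531 ≈ 0.0075330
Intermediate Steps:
y(o) = 1/4
l(S) = -59/4 (l(S) = 1/4 - 5*3 = 1/4 - 15 = -59/4)
1/(C(2)*l(14)) = 1/(-9*(-59/4)) = 1/(531/4) = 4/531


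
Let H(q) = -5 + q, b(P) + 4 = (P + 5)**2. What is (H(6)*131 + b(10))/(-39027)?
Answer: -352/39027 ≈ -0.0090194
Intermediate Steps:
b(P) = -4 + (5 + P)**2 (b(P) = -4 + (P + 5)**2 = -4 + (5 + P)**2)
(H(6)*131 + b(10))/(-39027) = ((-5 + 6)*131 + (-4 + (5 + 10)**2))/(-39027) = (1*131 + (-4 + 15**2))*(-1/39027) = (131 + (-4 + 225))*(-1/39027) = (131 + 221)*(-1/39027) = 352*(-1/39027) = -352/39027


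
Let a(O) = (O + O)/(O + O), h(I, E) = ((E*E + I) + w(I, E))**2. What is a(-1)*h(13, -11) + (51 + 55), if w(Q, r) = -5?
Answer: 16747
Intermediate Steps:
h(I, E) = (-5 + I + E**2)**2 (h(I, E) = ((E*E + I) - 5)**2 = ((E**2 + I) - 5)**2 = ((I + E**2) - 5)**2 = (-5 + I + E**2)**2)
a(O) = 1 (a(O) = (2*O)/((2*O)) = (2*O)*(1/(2*O)) = 1)
a(-1)*h(13, -11) + (51 + 55) = 1*(-5 + 13 + (-11)**2)**2 + (51 + 55) = 1*(-5 + 13 + 121)**2 + 106 = 1*129**2 + 106 = 1*16641 + 106 = 16641 + 106 = 16747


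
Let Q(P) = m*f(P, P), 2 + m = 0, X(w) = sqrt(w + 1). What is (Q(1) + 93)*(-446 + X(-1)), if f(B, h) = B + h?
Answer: -39694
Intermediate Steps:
X(w) = sqrt(1 + w)
m = -2 (m = -2 + 0 = -2)
Q(P) = -4*P (Q(P) = -2*(P + P) = -4*P)
(Q(1) + 93)*(-446 + X(-1)) = (-4*1 + 93)*(-446 + sqrt(1 - 1)) = (-4 + 93)*(-446 + sqrt(0)) = 89*(-446 + 0) = 89*(-446) = -39694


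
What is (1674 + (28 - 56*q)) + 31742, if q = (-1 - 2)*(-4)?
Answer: 32772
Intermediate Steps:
q = 12 (q = -3*(-4) = 12)
(1674 + (28 - 56*q)) + 31742 = (1674 + (28 - 56*12)) + 31742 = (1674 + (28 - 672)) + 31742 = (1674 - 644) + 31742 = 1030 + 31742 = 32772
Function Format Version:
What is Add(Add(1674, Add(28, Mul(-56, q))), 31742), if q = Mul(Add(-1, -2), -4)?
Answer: 32772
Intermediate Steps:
q = 12 (q = Mul(-3, -4) = 12)
Add(Add(1674, Add(28, Mul(-56, q))), 31742) = Add(Add(1674, Add(28, Mul(-56, 12))), 31742) = Add(Add(1674, Add(28, -672)), 31742) = Add(Add(1674, -644), 31742) = Add(1030, 31742) = 32772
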